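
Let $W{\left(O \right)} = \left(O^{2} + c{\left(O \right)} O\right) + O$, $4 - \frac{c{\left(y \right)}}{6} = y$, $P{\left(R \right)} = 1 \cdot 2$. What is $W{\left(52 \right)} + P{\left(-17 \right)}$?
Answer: $-12218$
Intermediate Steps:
$P{\left(R \right)} = 2$
$c{\left(y \right)} = 24 - 6 y$
$W{\left(O \right)} = O + O^{2} + O \left(24 - 6 O\right)$ ($W{\left(O \right)} = \left(O^{2} + \left(24 - 6 O\right) O\right) + O = \left(O^{2} + O \left(24 - 6 O\right)\right) + O = O + O^{2} + O \left(24 - 6 O\right)$)
$W{\left(52 \right)} + P{\left(-17 \right)} = 5 \cdot 52 \left(5 - 52\right) + 2 = 5 \cdot 52 \left(-47\right) + 2 = -12220 + 2 = -12218$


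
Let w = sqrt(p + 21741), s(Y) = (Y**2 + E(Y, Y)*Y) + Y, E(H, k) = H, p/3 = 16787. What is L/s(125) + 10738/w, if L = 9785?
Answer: 1957/6275 + 5369*sqrt(72102)/36051 ≈ 40.302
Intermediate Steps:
p = 50361 (p = 3*16787 = 50361)
s(Y) = Y + 2*Y**2 (s(Y) = (Y**2 + Y*Y) + Y = (Y**2 + Y**2) + Y = 2*Y**2 + Y = Y + 2*Y**2)
w = sqrt(72102) (w = sqrt(50361 + 21741) = sqrt(72102) ≈ 268.52)
L/s(125) + 10738/w = 9785/((125*(1 + 2*125))) + 10738/(sqrt(72102)) = 9785/((125*(1 + 250))) + 10738*(sqrt(72102)/72102) = 9785/((125*251)) + 5369*sqrt(72102)/36051 = 9785/31375 + 5369*sqrt(72102)/36051 = 9785*(1/31375) + 5369*sqrt(72102)/36051 = 1957/6275 + 5369*sqrt(72102)/36051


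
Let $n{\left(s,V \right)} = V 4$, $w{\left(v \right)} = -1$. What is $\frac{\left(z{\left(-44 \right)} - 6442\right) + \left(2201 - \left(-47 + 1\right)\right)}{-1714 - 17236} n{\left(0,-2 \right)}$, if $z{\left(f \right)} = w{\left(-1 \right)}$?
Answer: $- \frac{16784}{9475} \approx -1.7714$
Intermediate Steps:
$n{\left(s,V \right)} = 4 V$
$z{\left(f \right)} = -1$
$\frac{\left(z{\left(-44 \right)} - 6442\right) + \left(2201 - \left(-47 + 1\right)\right)}{-1714 - 17236} n{\left(0,-2 \right)} = \frac{\left(-1 - 6442\right) + \left(2201 - \left(-47 + 1\right)\right)}{-1714 - 17236} \cdot 4 \left(-2\right) = \frac{-6443 + \left(2201 - -46\right)}{-18950} \left(-8\right) = \left(-6443 + \left(2201 + 46\right)\right) \left(- \frac{1}{18950}\right) \left(-8\right) = \left(-6443 + 2247\right) \left(- \frac{1}{18950}\right) \left(-8\right) = \left(-4196\right) \left(- \frac{1}{18950}\right) \left(-8\right) = \frac{2098}{9475} \left(-8\right) = - \frac{16784}{9475}$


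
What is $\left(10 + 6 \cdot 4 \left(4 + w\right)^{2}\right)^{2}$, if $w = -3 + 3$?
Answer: $155236$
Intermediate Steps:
$w = 0$
$\left(10 + 6 \cdot 4 \left(4 + w\right)^{2}\right)^{2} = \left(10 + 6 \cdot 4 \left(4 + 0\right)^{2}\right)^{2} = \left(10 + 24 \cdot 4^{2}\right)^{2} = \left(10 + 24 \cdot 16\right)^{2} = \left(10 + 384\right)^{2} = 394^{2} = 155236$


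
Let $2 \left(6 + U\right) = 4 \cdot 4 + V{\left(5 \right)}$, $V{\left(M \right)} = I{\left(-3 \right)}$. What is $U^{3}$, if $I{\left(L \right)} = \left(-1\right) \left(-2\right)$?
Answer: $27$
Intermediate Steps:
$I{\left(L \right)} = 2$
$V{\left(M \right)} = 2$
$U = 3$ ($U = -6 + \frac{4 \cdot 4 + 2}{2} = -6 + \frac{16 + 2}{2} = -6 + \frac{1}{2} \cdot 18 = -6 + 9 = 3$)
$U^{3} = 3^{3} = 27$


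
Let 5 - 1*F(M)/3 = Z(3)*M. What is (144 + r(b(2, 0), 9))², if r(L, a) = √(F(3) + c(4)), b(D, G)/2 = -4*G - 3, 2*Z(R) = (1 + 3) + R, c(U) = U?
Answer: 41447/2 + 720*I*√2 ≈ 20724.0 + 1018.2*I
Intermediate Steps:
Z(R) = 2 + R/2 (Z(R) = ((1 + 3) + R)/2 = (4 + R)/2 = 2 + R/2)
b(D, G) = -6 - 8*G (b(D, G) = 2*(-4*G - 3) = 2*(-3 - 4*G) = -6 - 8*G)
F(M) = 15 - 21*M/2 (F(M) = 15 - 3*(2 + (½)*3)*M = 15 - 3*(2 + 3/2)*M = 15 - 21*M/2)
r(L, a) = 5*I*√2/2 (r(L, a) = √((15 - 21/2*3) + 4) = √((15 - 63/2) + 4) = √(-33/2 + 4) = √(-25/2) = 5*I*√2/2)
(144 + r(b(2, 0), 9))² = (144 + 5*I*√2/2)²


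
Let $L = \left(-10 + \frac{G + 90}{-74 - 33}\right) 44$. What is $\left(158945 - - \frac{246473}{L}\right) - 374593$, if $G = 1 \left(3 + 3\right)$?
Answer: $- \frac{11089977603}{51304} \approx -2.1616 \cdot 10^{5}$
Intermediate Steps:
$G = 6$ ($G = 1 \cdot 6 = 6$)
$L = - \frac{51304}{107}$ ($L = \left(-10 + \frac{6 + 90}{-74 - 33}\right) 44 = \left(-10 + \frac{96}{-107}\right) 44 = \left(-10 + 96 \left(- \frac{1}{107}\right)\right) 44 = \left(-10 - \frac{96}{107}\right) 44 = \left(- \frac{1166}{107}\right) 44 = - \frac{51304}{107} \approx -479.48$)
$\left(158945 - - \frac{246473}{L}\right) - 374593 = \left(158945 - - \frac{246473}{- \frac{51304}{107}}\right) - 374593 = \left(158945 - \left(-246473\right) \left(- \frac{107}{51304}\right)\right) - 374593 = \left(158945 - \frac{26372611}{51304}\right) - 374593 = \frac{8128141669}{51304} - 374593 = - \frac{11089977603}{51304}$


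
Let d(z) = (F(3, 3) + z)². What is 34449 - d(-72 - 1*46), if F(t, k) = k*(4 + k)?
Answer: 25040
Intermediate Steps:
d(z) = (21 + z)² (d(z) = (3*(4 + 3) + z)² = (3*7 + z)² = (21 + z)²)
34449 - d(-72 - 1*46) = 34449 - (21 + (-72 - 1*46))² = 34449 - (21 + (-72 - 46))² = 34449 - (21 - 118)² = 34449 - 1*(-97)² = 34449 - 1*9409 = 34449 - 9409 = 25040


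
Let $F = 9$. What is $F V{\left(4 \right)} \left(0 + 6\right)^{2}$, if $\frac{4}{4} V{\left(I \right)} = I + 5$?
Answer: $2916$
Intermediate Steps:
$V{\left(I \right)} = 5 + I$ ($V{\left(I \right)} = I + 5 = 5 + I$)
$F V{\left(4 \right)} \left(0 + 6\right)^{2} = 9 \left(5 + 4\right) \left(0 + 6\right)^{2} = 9 \cdot 9 \cdot 6^{2} = 81 \cdot 36 = 2916$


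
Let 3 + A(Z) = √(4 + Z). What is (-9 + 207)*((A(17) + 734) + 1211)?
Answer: 384516 + 198*√21 ≈ 3.8542e+5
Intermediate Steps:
A(Z) = -3 + √(4 + Z)
(-9 + 207)*((A(17) + 734) + 1211) = (-9 + 207)*(((-3 + √(4 + 17)) + 734) + 1211) = 198*(((-3 + √21) + 734) + 1211) = 198*((731 + √21) + 1211) = 198*(1942 + √21) = 384516 + 198*√21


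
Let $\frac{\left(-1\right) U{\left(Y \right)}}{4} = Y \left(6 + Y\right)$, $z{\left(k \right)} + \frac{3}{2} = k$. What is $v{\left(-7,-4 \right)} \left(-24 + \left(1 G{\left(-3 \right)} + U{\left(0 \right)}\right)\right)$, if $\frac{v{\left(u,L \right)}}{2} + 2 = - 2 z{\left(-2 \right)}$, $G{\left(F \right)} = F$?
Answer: $-270$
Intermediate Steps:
$z{\left(k \right)} = - \frac{3}{2} + k$
$U{\left(Y \right)} = - 4 Y \left(6 + Y\right)$
$v{\left(u,L \right)} = 10$ ($v{\left(u,L \right)} = -4 + 2 \left(- 2 \left(- \frac{3}{2} - 2\right)\right) = -4 + 2 \left(\left(-2\right) \left(- \frac{7}{2}\right)\right) = -4 + 2 \cdot 7 = -4 + 14 = 10$)
$v{\left(-7,-4 \right)} \left(-24 + \left(1 G{\left(-3 \right)} + U{\left(0 \right)}\right)\right) = 10 \left(-24 - \left(3 + 0 \left(6 + 0\right)\right)\right) = 10 \left(-24 - \left(3 + 0 \cdot 6\right)\right) = 10 \left(-24 + \left(-3 + 0\right)\right) = 10 \left(-24 - 3\right) = 10 \left(-27\right) = -270$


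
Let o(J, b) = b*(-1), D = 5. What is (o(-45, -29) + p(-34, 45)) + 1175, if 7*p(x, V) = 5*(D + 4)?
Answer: 8473/7 ≈ 1210.4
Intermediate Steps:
o(J, b) = -b
p(x, V) = 45/7 (p(x, V) = (5*(5 + 4))/7 = (5*9)/7 = (⅐)*45 = 45/7)
(o(-45, -29) + p(-34, 45)) + 1175 = (-1*(-29) + 45/7) + 1175 = (29 + 45/7) + 1175 = 248/7 + 1175 = 8473/7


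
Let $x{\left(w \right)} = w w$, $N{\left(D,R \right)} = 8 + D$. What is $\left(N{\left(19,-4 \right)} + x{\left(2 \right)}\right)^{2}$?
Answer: $961$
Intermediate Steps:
$x{\left(w \right)} = w^{2}$
$\left(N{\left(19,-4 \right)} + x{\left(2 \right)}\right)^{2} = \left(\left(8 + 19\right) + 2^{2}\right)^{2} = \left(27 + 4\right)^{2} = 31^{2} = 961$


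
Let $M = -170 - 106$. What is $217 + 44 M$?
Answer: $-11927$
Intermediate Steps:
$M = -276$
$217 + 44 M = 217 + 44 \left(-276\right) = 217 - 12144 = -11927$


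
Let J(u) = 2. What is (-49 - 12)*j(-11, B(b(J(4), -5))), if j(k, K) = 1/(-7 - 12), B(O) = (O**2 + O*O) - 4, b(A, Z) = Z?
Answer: 61/19 ≈ 3.2105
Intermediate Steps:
B(O) = -4 + 2*O**2 (B(O) = (O**2 + O**2) - 4 = 2*O**2 - 4 = -4 + 2*O**2)
j(k, K) = -1/19 (j(k, K) = 1/(-19) = -1/19)
(-49 - 12)*j(-11, B(b(J(4), -5))) = (-49 - 12)*(-1/19) = -61*(-1/19) = 61/19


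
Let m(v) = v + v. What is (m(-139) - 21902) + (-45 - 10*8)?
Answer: -22305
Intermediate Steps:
m(v) = 2*v
(m(-139) - 21902) + (-45 - 10*8) = (2*(-139) - 21902) + (-45 - 10*8) = (-278 - 21902) + (-45 - 80) = -22180 - 125 = -22305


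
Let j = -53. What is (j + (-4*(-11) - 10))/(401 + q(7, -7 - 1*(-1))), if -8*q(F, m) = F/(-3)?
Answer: -456/9631 ≈ -0.047347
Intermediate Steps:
q(F, m) = F/24 (q(F, m) = -F/(8*(-3)) = -F*(-1)/(8*3) = -(-1)*F/24 = F/24)
(j + (-4*(-11) - 10))/(401 + q(7, -7 - 1*(-1))) = (-53 + (-4*(-11) - 10))/(401 + (1/24)*7) = (-53 + (44 - 10))/(401 + 7/24) = (-53 + 34)/(9631/24) = -19*24/9631 = -456/9631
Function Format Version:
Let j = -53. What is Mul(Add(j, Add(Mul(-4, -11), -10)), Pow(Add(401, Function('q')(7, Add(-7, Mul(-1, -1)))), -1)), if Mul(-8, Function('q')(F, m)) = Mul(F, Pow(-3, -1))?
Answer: Rational(-456, 9631) ≈ -0.047347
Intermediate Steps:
Function('q')(F, m) = Mul(Rational(1, 24), F) (Function('q')(F, m) = Mul(Rational(-1, 8), Mul(F, Pow(-3, -1))) = Mul(Rational(-1, 8), Mul(F, Rational(-1, 3))) = Mul(Rational(-1, 8), Mul(Rational(-1, 3), F)) = Mul(Rational(1, 24), F))
Mul(Add(j, Add(Mul(-4, -11), -10)), Pow(Add(401, Function('q')(7, Add(-7, Mul(-1, -1)))), -1)) = Mul(Add(-53, Add(Mul(-4, -11), -10)), Pow(Add(401, Mul(Rational(1, 24), 7)), -1)) = Mul(Add(-53, Add(44, -10)), Pow(Add(401, Rational(7, 24)), -1)) = Mul(Add(-53, 34), Pow(Rational(9631, 24), -1)) = Mul(-19, Rational(24, 9631)) = Rational(-456, 9631)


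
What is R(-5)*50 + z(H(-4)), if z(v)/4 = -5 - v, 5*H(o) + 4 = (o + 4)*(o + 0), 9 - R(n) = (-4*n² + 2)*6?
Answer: 149166/5 ≈ 29833.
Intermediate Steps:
R(n) = -3 + 24*n² (R(n) = 9 - (-4*n² + 2)*6 = 9 - (2 - 4*n²)*6 = 9 - (12 - 24*n²) = 9 + (-12 + 24*n²) = -3 + 24*n²)
H(o) = -⅘ + o*(4 + o)/5 (H(o) = -⅘ + ((o + 4)*(o + 0))/5 = -⅘ + ((4 + o)*o)/5 = -⅘ + (o*(4 + o))/5 = -⅘ + o*(4 + o)/5)
z(v) = -20 - 4*v (z(v) = 4*(-5 - v) = -20 - 4*v)
R(-5)*50 + z(H(-4)) = (-3 + 24*(-5)²)*50 + (-20 - 4*(-⅘ + (⅕)*(-4)² + (⅘)*(-4))) = (-3 + 24*25)*50 + (-20 - 4*(-⅘ + (⅕)*16 - 16/5)) = (-3 + 600)*50 + (-20 - 4*(-⅘ + 16/5 - 16/5)) = 597*50 + (-20 - 4*(-⅘)) = 29850 + (-20 + 16/5) = 29850 - 84/5 = 149166/5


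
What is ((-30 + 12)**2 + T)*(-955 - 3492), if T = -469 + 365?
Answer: -978340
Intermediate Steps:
T = -104
((-30 + 12)**2 + T)*(-955 - 3492) = ((-30 + 12)**2 - 104)*(-955 - 3492) = ((-18)**2 - 104)*(-4447) = (324 - 104)*(-4447) = 220*(-4447) = -978340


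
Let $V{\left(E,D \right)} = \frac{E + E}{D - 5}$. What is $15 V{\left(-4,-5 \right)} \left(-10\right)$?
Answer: $-120$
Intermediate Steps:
$V{\left(E,D \right)} = \frac{2 E}{-5 + D}$
$15 V{\left(-4,-5 \right)} \left(-10\right) = 15 \cdot 2 \left(-4\right) \frac{1}{-5 - 5} \left(-10\right) = 15 \cdot 2 \left(-4\right) \frac{1}{-10} \left(-10\right) = 15 \cdot 2 \left(-4\right) \left(- \frac{1}{10}\right) \left(-10\right) = 15 \cdot \frac{4}{5} \left(-10\right) = 12 \left(-10\right) = -120$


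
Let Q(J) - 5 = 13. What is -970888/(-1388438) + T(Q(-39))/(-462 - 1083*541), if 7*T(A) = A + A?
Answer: 664168868512/949820022515 ≈ 0.69926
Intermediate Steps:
Q(J) = 18 (Q(J) = 5 + 13 = 18)
T(A) = 2*A/7 (T(A) = (A + A)/7 = (2*A)/7 = 2*A/7)
-970888/(-1388438) + T(Q(-39))/(-462 - 1083*541) = -970888/(-1388438) + ((2/7)*18)/(-462 - 1083*541) = -970888*(-1/1388438) + 36/(7*(-462 - 585903)) = 485444/694219 + (36/7)/(-586365) = 485444/694219 + (36/7)*(-1/586365) = 485444/694219 - 12/1368185 = 664168868512/949820022515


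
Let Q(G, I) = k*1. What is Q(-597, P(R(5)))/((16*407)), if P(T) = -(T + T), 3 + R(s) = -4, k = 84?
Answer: 21/1628 ≈ 0.012899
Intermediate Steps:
R(s) = -7 (R(s) = -3 - 4 = -7)
P(T) = -2*T
Q(G, I) = 84 (Q(G, I) = 84*1 = 84)
Q(-597, P(R(5)))/((16*407)) = 84/((16*407)) = 84/6512 = 84*(1/6512) = 21/1628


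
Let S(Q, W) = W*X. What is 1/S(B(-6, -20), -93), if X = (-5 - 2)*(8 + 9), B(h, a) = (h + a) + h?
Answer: 1/11067 ≈ 9.0359e-5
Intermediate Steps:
B(h, a) = a + 2*h (B(h, a) = (a + h) + h = a + 2*h)
X = -119 (X = -7*17 = -119)
S(Q, W) = -119*W (S(Q, W) = W*(-119) = -119*W)
1/S(B(-6, -20), -93) = 1/(-119*(-93)) = 1/11067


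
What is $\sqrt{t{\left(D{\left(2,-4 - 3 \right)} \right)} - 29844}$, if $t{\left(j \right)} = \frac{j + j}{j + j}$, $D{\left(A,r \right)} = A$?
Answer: $i \sqrt{29843} \approx 172.75 i$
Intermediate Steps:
$t{\left(j \right)} = 1$ ($t{\left(j \right)} = \frac{2 j}{2 j} = 2 j \frac{1}{2 j} = 1$)
$\sqrt{t{\left(D{\left(2,-4 - 3 \right)} \right)} - 29844} = \sqrt{1 - 29844} = \sqrt{-29843} = i \sqrt{29843}$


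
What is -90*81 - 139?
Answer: -7429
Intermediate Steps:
-90*81 - 139 = -7290 - 139 = -7429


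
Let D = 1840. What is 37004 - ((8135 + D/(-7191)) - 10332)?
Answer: 281896231/7191 ≈ 39201.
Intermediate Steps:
37004 - ((8135 + D/(-7191)) - 10332) = 37004 - ((8135 + 1840/(-7191)) - 10332) = 37004 - ((8135 + 1840*(-1/7191)) - 10332) = 37004 - ((8135 - 1840/7191) - 10332) = 37004 - (58496945/7191 - 10332) = 37004 - 1*(-15800467/7191) = 37004 + 15800467/7191 = 281896231/7191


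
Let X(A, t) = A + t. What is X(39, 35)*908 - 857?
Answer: 66335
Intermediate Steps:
X(39, 35)*908 - 857 = (39 + 35)*908 - 857 = 74*908 - 857 = 67192 - 857 = 66335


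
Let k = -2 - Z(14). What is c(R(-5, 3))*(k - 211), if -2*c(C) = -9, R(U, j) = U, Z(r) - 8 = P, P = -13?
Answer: -936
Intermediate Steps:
Z(r) = -5 (Z(r) = 8 - 13 = -5)
c(C) = 9/2 (c(C) = -½*(-9) = 9/2)
k = 3 (k = -2 - 1*(-5) = -2 + 5 = 3)
c(R(-5, 3))*(k - 211) = 9*(3 - 211)/2 = (9/2)*(-208) = -936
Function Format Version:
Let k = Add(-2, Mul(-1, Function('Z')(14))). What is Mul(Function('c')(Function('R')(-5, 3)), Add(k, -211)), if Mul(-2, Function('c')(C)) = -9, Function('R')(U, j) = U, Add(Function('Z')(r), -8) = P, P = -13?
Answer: -936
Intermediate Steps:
Function('Z')(r) = -5 (Function('Z')(r) = Add(8, -13) = -5)
Function('c')(C) = Rational(9, 2) (Function('c')(C) = Mul(Rational(-1, 2), -9) = Rational(9, 2))
k = 3 (k = Add(-2, Mul(-1, -5)) = Add(-2, 5) = 3)
Mul(Function('c')(Function('R')(-5, 3)), Add(k, -211)) = Mul(Rational(9, 2), Add(3, -211)) = Mul(Rational(9, 2), -208) = -936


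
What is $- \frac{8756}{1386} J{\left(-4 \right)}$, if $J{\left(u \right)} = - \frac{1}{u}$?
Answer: $- \frac{199}{126} \approx -1.5794$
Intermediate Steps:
$- \frac{8756}{1386} J{\left(-4 \right)} = - \frac{8756}{1386} \left(- \frac{1}{-4}\right) = \left(-8756\right) \frac{1}{1386} \left(\left(-1\right) \left(- \frac{1}{4}\right)\right) = \left(- \frac{398}{63}\right) \frac{1}{4} = - \frac{199}{126}$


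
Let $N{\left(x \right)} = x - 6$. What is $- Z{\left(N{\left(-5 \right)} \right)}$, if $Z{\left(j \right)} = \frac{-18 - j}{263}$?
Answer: $\frac{7}{263} \approx 0.026616$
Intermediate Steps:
$N{\left(x \right)} = -6 + x$
$Z{\left(j \right)} = - \frac{18}{263} - \frac{j}{263}$ ($Z{\left(j \right)} = \left(-18 - j\right) \frac{1}{263} = - \frac{18}{263} - \frac{j}{263}$)
$- Z{\left(N{\left(-5 \right)} \right)} = - (- \frac{18}{263} - \frac{-6 - 5}{263}) = - (- \frac{18}{263} - - \frac{11}{263}) = - (- \frac{18}{263} + \frac{11}{263}) = \left(-1\right) \left(- \frac{7}{263}\right) = \frac{7}{263}$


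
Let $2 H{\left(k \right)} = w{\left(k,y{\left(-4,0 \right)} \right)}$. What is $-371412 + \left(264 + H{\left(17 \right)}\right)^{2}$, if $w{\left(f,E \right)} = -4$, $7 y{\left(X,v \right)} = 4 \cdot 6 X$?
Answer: $-302768$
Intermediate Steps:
$y{\left(X,v \right)} = \frac{24 X}{7}$ ($y{\left(X,v \right)} = \frac{4 \cdot 6 X}{7} = \frac{24 X}{7}$)
$H{\left(k \right)} = -2$ ($H{\left(k \right)} = \frac{1}{2} \left(-4\right) = -2$)
$-371412 + \left(264 + H{\left(17 \right)}\right)^{2} = -371412 + \left(264 - 2\right)^{2} = -371412 + 262^{2} = -371412 + 68644 = -302768$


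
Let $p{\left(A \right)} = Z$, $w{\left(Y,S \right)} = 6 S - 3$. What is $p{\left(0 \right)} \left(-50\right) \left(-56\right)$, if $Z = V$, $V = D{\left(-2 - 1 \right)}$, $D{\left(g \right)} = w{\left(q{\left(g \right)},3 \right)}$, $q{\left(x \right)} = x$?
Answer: $42000$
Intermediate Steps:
$w{\left(Y,S \right)} = -3 + 6 S$
$D{\left(g \right)} = 15$ ($D{\left(g \right)} = -3 + 6 \cdot 3 = -3 + 18 = 15$)
$V = 15$
$Z = 15$
$p{\left(A \right)} = 15$
$p{\left(0 \right)} \left(-50\right) \left(-56\right) = 15 \left(-50\right) \left(-56\right) = \left(-750\right) \left(-56\right) = 42000$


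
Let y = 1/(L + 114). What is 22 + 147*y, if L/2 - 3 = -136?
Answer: 3197/152 ≈ 21.033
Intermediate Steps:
L = -266 (L = 6 + 2*(-136) = 6 - 272 = -266)
y = -1/152 (y = 1/(-266 + 114) = 1/(-152) = -1/152 ≈ -0.0065789)
22 + 147*y = 22 + 147*(-1/152) = 22 - 147/152 = 3197/152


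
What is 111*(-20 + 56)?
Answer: 3996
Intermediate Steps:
111*(-20 + 56) = 111*36 = 3996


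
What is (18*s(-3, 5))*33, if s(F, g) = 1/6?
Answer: 99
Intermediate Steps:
s(F, g) = ⅙
(18*s(-3, 5))*33 = (18*(⅙))*33 = 3*33 = 99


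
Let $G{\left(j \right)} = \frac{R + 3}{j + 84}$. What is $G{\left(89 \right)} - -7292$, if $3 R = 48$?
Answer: $\frac{1261535}{173} \approx 7292.1$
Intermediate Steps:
$R = 16$ ($R = \frac{1}{3} \cdot 48 = 16$)
$G{\left(j \right)} = \frac{19}{84 + j}$ ($G{\left(j \right)} = \frac{16 + 3}{j + 84} = \frac{19}{84 + j}$)
$G{\left(89 \right)} - -7292 = \frac{19}{84 + 89} - -7292 = \frac{19}{173} + 7292 = \frac{1261535}{173}$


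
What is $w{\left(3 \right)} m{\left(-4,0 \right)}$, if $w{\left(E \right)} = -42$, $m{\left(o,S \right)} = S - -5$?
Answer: $-210$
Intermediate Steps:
$m{\left(o,S \right)} = 5 + S$ ($m{\left(o,S \right)} = S + 5 = 5 + S$)
$w{\left(3 \right)} m{\left(-4,0 \right)} = - 42 \left(5 + 0\right) = \left(-42\right) 5 = -210$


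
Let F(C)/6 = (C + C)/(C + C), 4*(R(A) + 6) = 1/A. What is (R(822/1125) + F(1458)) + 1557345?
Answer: 1706850495/1096 ≈ 1.5573e+6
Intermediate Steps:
R(A) = -6 + 1/(4*A)
F(C) = 6 (F(C) = 6*((C + C)/(C + C)) = 6*((2*C)/((2*C))) = 6*((2*C)*(1/(2*C))) = 6*1 = 6)
(R(822/1125) + F(1458)) + 1557345 = ((-6 + 1/(4*((822/1125)))) + 6) + 1557345 = ((-6 + 1/(4*((822*(1/1125))))) + 6) + 1557345 = ((-6 + 1/(4*(274/375))) + 6) + 1557345 = ((-6 + (1/4)*(375/274)) + 6) + 1557345 = ((-6 + 375/1096) + 6) + 1557345 = (-6201/1096 + 6) + 1557345 = 375/1096 + 1557345 = 1706850495/1096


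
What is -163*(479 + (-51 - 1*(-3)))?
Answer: -70253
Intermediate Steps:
-163*(479 + (-51 - 1*(-3))) = -163*(479 + (-51 + 3)) = -163*(479 - 48) = -163*431 = -70253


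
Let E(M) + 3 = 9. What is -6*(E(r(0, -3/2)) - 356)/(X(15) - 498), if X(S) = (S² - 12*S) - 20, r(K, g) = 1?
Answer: -2100/473 ≈ -4.4397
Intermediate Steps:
X(S) = -20 + S² - 12*S
E(M) = 6 (E(M) = -3 + 9 = 6)
-6*(E(r(0, -3/2)) - 356)/(X(15) - 498) = -6*(6 - 356)/((-20 + 15² - 12*15) - 498) = -(-2100)/((-20 + 225 - 180) - 498) = -(-2100)/(25 - 498) = -(-2100)/(-473) = -(-2100)*(-1)/473 = -6*350/473 = -2100/473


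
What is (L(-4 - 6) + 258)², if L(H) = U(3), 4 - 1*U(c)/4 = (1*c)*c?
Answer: 56644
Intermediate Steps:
U(c) = 16 - 4*c² (U(c) = 16 - 4*1*c*c = 16 - 4*c*c = 16 - 4*c²)
L(H) = -20 (L(H) = 16 - 4*3² = 16 - 4*9 = 16 - 36 = -20)
(L(-4 - 6) + 258)² = (-20 + 258)² = 238² = 56644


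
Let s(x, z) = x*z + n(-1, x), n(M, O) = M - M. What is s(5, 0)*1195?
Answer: 0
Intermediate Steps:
n(M, O) = 0
s(x, z) = x*z (s(x, z) = x*z + 0 = x*z)
s(5, 0)*1195 = (5*0)*1195 = 0*1195 = 0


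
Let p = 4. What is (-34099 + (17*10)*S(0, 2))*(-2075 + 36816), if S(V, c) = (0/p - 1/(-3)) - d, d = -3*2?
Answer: -3441686647/3 ≈ -1.1472e+9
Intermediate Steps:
d = -6
S(V, c) = 19/3 (S(V, c) = (0/4 - 1/(-3)) - 1*(-6) = (0*(¼) - 1*(-⅓)) + 6 = (0 + ⅓) + 6 = ⅓ + 6 = 19/3)
(-34099 + (17*10)*S(0, 2))*(-2075 + 36816) = (-34099 + (17*10)*(19/3))*(-2075 + 36816) = (-34099 + 170*(19/3))*34741 = (-34099 + 3230/3)*34741 = -99067/3*34741 = -3441686647/3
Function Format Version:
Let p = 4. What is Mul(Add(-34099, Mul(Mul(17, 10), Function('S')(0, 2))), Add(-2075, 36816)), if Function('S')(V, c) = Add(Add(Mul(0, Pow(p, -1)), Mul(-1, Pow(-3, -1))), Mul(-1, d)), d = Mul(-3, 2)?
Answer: Rational(-3441686647, 3) ≈ -1.1472e+9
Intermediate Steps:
d = -6
Function('S')(V, c) = Rational(19, 3) (Function('S')(V, c) = Add(Add(Mul(0, Pow(4, -1)), Mul(-1, Pow(-3, -1))), Mul(-1, -6)) = Add(Add(Mul(0, Rational(1, 4)), Mul(-1, Rational(-1, 3))), 6) = Add(Add(0, Rational(1, 3)), 6) = Add(Rational(1, 3), 6) = Rational(19, 3))
Mul(Add(-34099, Mul(Mul(17, 10), Function('S')(0, 2))), Add(-2075, 36816)) = Mul(Add(-34099, Mul(Mul(17, 10), Rational(19, 3))), Add(-2075, 36816)) = Mul(Add(-34099, Mul(170, Rational(19, 3))), 34741) = Mul(Add(-34099, Rational(3230, 3)), 34741) = Mul(Rational(-99067, 3), 34741) = Rational(-3441686647, 3)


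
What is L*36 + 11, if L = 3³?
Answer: 983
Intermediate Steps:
L = 27
L*36 + 11 = 27*36 + 11 = 972 + 11 = 983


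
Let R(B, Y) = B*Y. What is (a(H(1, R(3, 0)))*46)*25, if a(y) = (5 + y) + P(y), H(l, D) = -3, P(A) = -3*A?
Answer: 12650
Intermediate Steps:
a(y) = 5 - 2*y (a(y) = (5 + y) - 3*y = 5 - 2*y)
(a(H(1, R(3, 0)))*46)*25 = ((5 - 2*(-3))*46)*25 = ((5 + 6)*46)*25 = (11*46)*25 = 506*25 = 12650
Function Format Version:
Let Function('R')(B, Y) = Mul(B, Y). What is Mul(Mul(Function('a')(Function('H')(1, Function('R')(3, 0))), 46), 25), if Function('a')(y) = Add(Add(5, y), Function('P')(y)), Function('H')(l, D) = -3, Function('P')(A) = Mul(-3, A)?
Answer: 12650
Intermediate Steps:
Function('a')(y) = Add(5, Mul(-2, y)) (Function('a')(y) = Add(Add(5, y), Mul(-3, y)) = Add(5, Mul(-2, y)))
Mul(Mul(Function('a')(Function('H')(1, Function('R')(3, 0))), 46), 25) = Mul(Mul(Add(5, Mul(-2, -3)), 46), 25) = Mul(Mul(Add(5, 6), 46), 25) = Mul(Mul(11, 46), 25) = Mul(506, 25) = 12650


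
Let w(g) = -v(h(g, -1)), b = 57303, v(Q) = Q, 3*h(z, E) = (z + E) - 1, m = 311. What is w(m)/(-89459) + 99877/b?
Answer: 8940798752/5126269077 ≈ 1.7441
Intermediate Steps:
h(z, E) = -1/3 + E/3 + z/3 (h(z, E) = ((z + E) - 1)/3 = ((E + z) - 1)/3 = (-1 + E + z)/3 = -1/3 + E/3 + z/3)
w(g) = 2/3 - g/3 (w(g) = -(-1/3 + (1/3)*(-1) + g/3) = -(-1/3 - 1/3 + g/3) = -(-2/3 + g/3) = 2/3 - g/3)
w(m)/(-89459) + 99877/b = (2/3 - 1/3*311)/(-89459) + 99877/57303 = (2/3 - 311/3)*(-1/89459) + 99877*(1/57303) = -103*(-1/89459) + 99877/57303 = 103/89459 + 99877/57303 = 8940798752/5126269077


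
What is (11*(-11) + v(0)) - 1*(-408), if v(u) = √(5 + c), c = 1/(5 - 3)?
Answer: 287 + √22/2 ≈ 289.35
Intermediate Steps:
c = ½ (c = 1/2 = ½ ≈ 0.50000)
v(u) = √22/2 (v(u) = √(5 + ½) = √(11/2) = √22/2)
(11*(-11) + v(0)) - 1*(-408) = (11*(-11) + √22/2) - 1*(-408) = (-121 + √22/2) + 408 = 287 + √22/2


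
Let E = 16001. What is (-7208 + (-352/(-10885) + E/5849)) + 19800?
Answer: 801863097813/63666365 ≈ 12595.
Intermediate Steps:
(-7208 + (-352/(-10885) + E/5849)) + 19800 = (-7208 + (-352/(-10885) + 16001/5849)) + 19800 = (-7208 + (-352*(-1/10885) + 16001*(1/5849))) + 19800 = (-7208 + (352/10885 + 16001/5849)) + 19800 = (-7208 + 176229733/63666365) + 19800 = -458730929187/63666365 + 19800 = 801863097813/63666365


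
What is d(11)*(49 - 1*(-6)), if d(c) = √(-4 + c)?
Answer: 55*√7 ≈ 145.52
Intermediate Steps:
d(11)*(49 - 1*(-6)) = √(-4 + 11)*(49 - 1*(-6)) = √7*(49 + 6) = √7*55 = 55*√7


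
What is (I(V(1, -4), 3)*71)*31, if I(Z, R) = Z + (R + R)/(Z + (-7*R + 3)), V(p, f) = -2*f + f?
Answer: 55025/7 ≈ 7860.7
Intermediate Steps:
V(p, f) = -f
I(Z, R) = Z + 2*R/(3 + Z - 7*R) (I(Z, R) = Z + (2*R)/(Z + (3 - 7*R)) = Z + (2*R)/(3 + Z - 7*R) = Z + 2*R/(3 + Z - 7*R))
(I(V(1, -4), 3)*71)*31 = ((((-1*(-4))**2 + 2*3 + 3*(-1*(-4)) - 7*3*(-1*(-4)))/(3 - 1*(-4) - 7*3))*71)*31 = (((4**2 + 6 + 3*4 - 7*3*4)/(3 + 4 - 21))*71)*31 = (((16 + 6 + 12 - 84)/(-14))*71)*31 = (-1/14*(-50)*71)*31 = ((25/7)*71)*31 = (1775/7)*31 = 55025/7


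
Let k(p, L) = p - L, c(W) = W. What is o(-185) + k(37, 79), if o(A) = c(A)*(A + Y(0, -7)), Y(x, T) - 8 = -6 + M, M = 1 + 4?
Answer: 32888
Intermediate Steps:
M = 5
Y(x, T) = 7 (Y(x, T) = 8 + (-6 + 5) = 8 - 1 = 7)
o(A) = A*(7 + A) (o(A) = A*(A + 7) = A*(7 + A))
o(-185) + k(37, 79) = -185*(7 - 185) + (37 - 1*79) = -185*(-178) + (37 - 79) = 32930 - 42 = 32888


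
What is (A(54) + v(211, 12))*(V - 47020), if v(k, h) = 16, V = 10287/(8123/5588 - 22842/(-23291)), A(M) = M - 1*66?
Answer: -54234701199136/316833889 ≈ -1.7118e+5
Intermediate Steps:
A(M) = -66 + M (A(M) = M - 66 = -66 + M)
V = 1338854160996/316833889 (V = 10287/(8123*(1/5588) - 22842*(-1/23291)) = 10287/(8123/5588 + 22842/23291) = 10287/(316833889/130150108) = 10287*(130150108/316833889) = 1338854160996/316833889 ≈ 4225.7)
(A(54) + v(211, 12))*(V - 47020) = ((-66 + 54) + 16)*(1338854160996/316833889 - 47020) = (-12 + 16)*(-13558675299784/316833889) = 4*(-13558675299784/316833889) = -54234701199136/316833889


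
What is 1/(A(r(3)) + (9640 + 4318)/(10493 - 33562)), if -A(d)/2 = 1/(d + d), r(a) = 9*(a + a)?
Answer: -1245726/776801 ≈ -1.6037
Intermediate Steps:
r(a) = 18*a (r(a) = 9*(2*a) = 18*a)
A(d) = -1/d (A(d) = -2/(d + d) = -2*1/(2*d) = -1/d)
1/(A(r(3)) + (9640 + 4318)/(10493 - 33562)) = 1/(-1/(18*3) + (9640 + 4318)/(10493 - 33562)) = 1/(-1/54 + 13958/(-23069)) = 1/(-1*1/54 + 13958*(-1/23069)) = 1/(-1/54 - 13958/23069) = 1/(-776801/1245726) = -1245726/776801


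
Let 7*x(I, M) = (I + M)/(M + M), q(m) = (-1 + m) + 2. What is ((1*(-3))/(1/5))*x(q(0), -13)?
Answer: -90/91 ≈ -0.98901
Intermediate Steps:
q(m) = 1 + m
x(I, M) = (I + M)/(14*M) (x(I, M) = ((I + M)/(M + M))/7 = ((I + M)/((2*M)))/7 = ((I + M)*(1/(2*M)))/7 = ((I + M)/(2*M))/7 = (I + M)/(14*M))
((1*(-3))/(1/5))*x(q(0), -13) = ((1*(-3))/(1/5))*((1/14)*((1 + 0) - 13)/(-13)) = (-3/⅕)*((1/14)*(-1/13)*(1 - 13)) = (-3*5)*((1/14)*(-1/13)*(-12)) = -15*6/91 = -90/91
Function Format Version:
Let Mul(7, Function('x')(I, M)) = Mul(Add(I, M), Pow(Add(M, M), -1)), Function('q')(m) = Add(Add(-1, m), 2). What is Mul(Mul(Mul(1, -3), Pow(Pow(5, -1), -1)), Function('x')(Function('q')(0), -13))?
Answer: Rational(-90, 91) ≈ -0.98901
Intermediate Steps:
Function('q')(m) = Add(1, m)
Function('x')(I, M) = Mul(Rational(1, 14), Pow(M, -1), Add(I, M)) (Function('x')(I, M) = Mul(Rational(1, 7), Mul(Add(I, M), Pow(Add(M, M), -1))) = Mul(Rational(1, 7), Mul(Add(I, M), Pow(Mul(2, M), -1))) = Mul(Rational(1, 7), Mul(Add(I, M), Mul(Rational(1, 2), Pow(M, -1)))) = Mul(Rational(1, 7), Mul(Rational(1, 2), Pow(M, -1), Add(I, M))) = Mul(Rational(1, 14), Pow(M, -1), Add(I, M)))
Mul(Mul(Mul(1, -3), Pow(Pow(5, -1), -1)), Function('x')(Function('q')(0), -13)) = Mul(Mul(Mul(1, -3), Pow(Pow(5, -1), -1)), Mul(Rational(1, 14), Pow(-13, -1), Add(Add(1, 0), -13))) = Mul(Mul(-3, Pow(Rational(1, 5), -1)), Mul(Rational(1, 14), Rational(-1, 13), Add(1, -13))) = Mul(Mul(-3, 5), Mul(Rational(1, 14), Rational(-1, 13), -12)) = Mul(-15, Rational(6, 91)) = Rational(-90, 91)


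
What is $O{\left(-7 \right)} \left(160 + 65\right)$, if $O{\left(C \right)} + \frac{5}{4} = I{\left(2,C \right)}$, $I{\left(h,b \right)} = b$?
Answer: $- \frac{7425}{4} \approx -1856.3$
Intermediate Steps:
$O{\left(C \right)} = - \frac{5}{4} + C$
$O{\left(-7 \right)} \left(160 + 65\right) = \left(- \frac{5}{4} - 7\right) \left(160 + 65\right) = \left(- \frac{33}{4}\right) 225 = - \frac{7425}{4}$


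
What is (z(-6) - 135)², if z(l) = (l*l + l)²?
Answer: 585225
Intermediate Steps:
z(l) = (l + l²)² (z(l) = (l² + l)² = (l + l²)²)
(z(-6) - 135)² = ((-6)²*(1 - 6)² - 135)² = (36*(-5)² - 135)² = (36*25 - 135)² = (900 - 135)² = 765² = 585225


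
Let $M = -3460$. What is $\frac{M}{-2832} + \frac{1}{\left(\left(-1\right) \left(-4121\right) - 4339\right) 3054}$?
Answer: $\frac{7998501}{6546758} \approx 1.2218$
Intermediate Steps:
$\frac{M}{-2832} + \frac{1}{\left(\left(-1\right) \left(-4121\right) - 4339\right) 3054} = - \frac{3460}{-2832} + \frac{1}{\left(\left(-1\right) \left(-4121\right) - 4339\right) 3054} = \left(-3460\right) \left(- \frac{1}{2832}\right) + \frac{1}{4121 - 4339} \cdot \frac{1}{3054} = \frac{865}{708} + \frac{1}{-218} \cdot \frac{1}{3054} = \frac{865}{708} - \frac{1}{665772} = \frac{7998501}{6546758}$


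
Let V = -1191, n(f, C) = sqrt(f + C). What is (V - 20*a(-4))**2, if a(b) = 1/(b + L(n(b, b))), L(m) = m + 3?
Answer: (-9976607*I + 5578644*sqrt(2))/(-7*I + 4*sqrt(2)) ≈ 1.4132e+6 - 14944.0*I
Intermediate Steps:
n(f, C) = sqrt(C + f)
L(m) = 3 + m
a(b) = 1/(3 + b + sqrt(2)*sqrt(b)) (a(b) = 1/(b + (3 + sqrt(b + b))) = 1/(b + (3 + sqrt(2*b))) = 1/(b + (3 + sqrt(2)*sqrt(b))) = 1/(3 + b + sqrt(2)*sqrt(b)))
(V - 20*a(-4))**2 = (-1191 - 20/(3 - 4 + sqrt(2)*sqrt(-4)))**2 = (-1191 - 20/(3 - 4 + sqrt(2)*(2*I)))**2 = (-1191 - 20/(3 - 4 + 2*I*sqrt(2)))**2 = (-1191 - 20/(-1 + 2*I*sqrt(2)))**2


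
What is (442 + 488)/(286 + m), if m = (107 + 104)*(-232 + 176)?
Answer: -93/1153 ≈ -0.080659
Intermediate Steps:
m = -11816 (m = 211*(-56) = -11816)
(442 + 488)/(286 + m) = (442 + 488)/(286 - 11816) = 930/(-11530) = 930*(-1/11530) = -93/1153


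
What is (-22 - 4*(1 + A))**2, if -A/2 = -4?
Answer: 3364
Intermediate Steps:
A = 8 (A = -2*(-4) = 8)
(-22 - 4*(1 + A))**2 = (-22 - 4*(1 + 8))**2 = (-22 - 4*9)**2 = (-22 - 36)**2 = (-58)**2 = 3364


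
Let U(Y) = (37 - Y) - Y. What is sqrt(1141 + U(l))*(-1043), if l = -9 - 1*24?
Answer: -2086*sqrt(311) ≈ -36787.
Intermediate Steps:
l = -33 (l = -9 - 24 = -33)
U(Y) = 37 - 2*Y
sqrt(1141 + U(l))*(-1043) = sqrt(1141 + (37 - 2*(-33)))*(-1043) = sqrt(1141 + (37 + 66))*(-1043) = sqrt(1141 + 103)*(-1043) = sqrt(1244)*(-1043) = (2*sqrt(311))*(-1043) = -2086*sqrt(311)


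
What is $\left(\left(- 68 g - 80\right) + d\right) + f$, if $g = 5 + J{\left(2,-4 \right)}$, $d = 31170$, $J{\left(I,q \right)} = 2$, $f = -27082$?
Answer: $3532$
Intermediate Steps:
$g = 7$ ($g = 5 + 2 = 7$)
$\left(\left(- 68 g - 80\right) + d\right) + f = \left(\left(\left(-68\right) 7 - 80\right) + 31170\right) - 27082 = \left(\left(-476 - 80\right) + 31170\right) - 27082 = \left(-556 + 31170\right) - 27082 = 30614 - 27082 = 3532$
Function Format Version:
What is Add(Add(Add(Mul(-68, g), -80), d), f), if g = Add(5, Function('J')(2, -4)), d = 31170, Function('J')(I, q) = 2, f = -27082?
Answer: 3532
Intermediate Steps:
g = 7 (g = Add(5, 2) = 7)
Add(Add(Add(Mul(-68, g), -80), d), f) = Add(Add(Add(Mul(-68, 7), -80), 31170), -27082) = Add(Add(Add(-476, -80), 31170), -27082) = Add(Add(-556, 31170), -27082) = Add(30614, -27082) = 3532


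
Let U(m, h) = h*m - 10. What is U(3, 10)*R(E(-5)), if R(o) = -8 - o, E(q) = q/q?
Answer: -180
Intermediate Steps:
E(q) = 1
U(m, h) = -10 + h*m
U(3, 10)*R(E(-5)) = (-10 + 10*3)*(-8 - 1*1) = (-10 + 30)*(-8 - 1) = 20*(-9) = -180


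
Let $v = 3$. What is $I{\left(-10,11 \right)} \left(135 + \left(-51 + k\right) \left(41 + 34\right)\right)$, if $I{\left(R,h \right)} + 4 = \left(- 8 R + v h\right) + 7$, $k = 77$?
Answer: $241860$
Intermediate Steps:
$I{\left(R,h \right)} = 3 - 8 R + 3 h$ ($I{\left(R,h \right)} = -4 - \left(-7 - 3 h + 8 R\right) = -4 + \left(7 - 8 R + 3 h\right) = 3 - 8 R + 3 h$)
$I{\left(-10,11 \right)} \left(135 + \left(-51 + k\right) \left(41 + 34\right)\right) = \left(3 - -80 + 3 \cdot 11\right) \left(135 + \left(-51 + 77\right) \left(41 + 34\right)\right) = \left(3 + 80 + 33\right) \left(135 + 26 \cdot 75\right) = 116 \left(135 + 1950\right) = 116 \cdot 2085 = 241860$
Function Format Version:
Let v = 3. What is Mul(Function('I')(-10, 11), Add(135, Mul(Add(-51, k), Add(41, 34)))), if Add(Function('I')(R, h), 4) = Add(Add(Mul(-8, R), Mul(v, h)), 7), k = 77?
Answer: 241860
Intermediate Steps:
Function('I')(R, h) = Add(3, Mul(-8, R), Mul(3, h)) (Function('I')(R, h) = Add(-4, Add(Add(Mul(-8, R), Mul(3, h)), 7)) = Add(-4, Add(7, Mul(-8, R), Mul(3, h))) = Add(3, Mul(-8, R), Mul(3, h)))
Mul(Function('I')(-10, 11), Add(135, Mul(Add(-51, k), Add(41, 34)))) = Mul(Add(3, Mul(-8, -10), Mul(3, 11)), Add(135, Mul(Add(-51, 77), Add(41, 34)))) = Mul(Add(3, 80, 33), Add(135, Mul(26, 75))) = Mul(116, Add(135, 1950)) = Mul(116, 2085) = 241860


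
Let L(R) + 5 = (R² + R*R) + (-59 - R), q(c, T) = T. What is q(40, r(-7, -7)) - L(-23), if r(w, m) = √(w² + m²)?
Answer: -1017 + 7*√2 ≈ -1007.1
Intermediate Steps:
r(w, m) = √(m² + w²)
L(R) = -64 - R + 2*R² (L(R) = -5 + ((R² + R*R) + (-59 - R)) = -5 + ((R² + R²) + (-59 - R)) = -5 + (2*R² + (-59 - R)) = -5 + (-59 - R + 2*R²) = -64 - R + 2*R²)
q(40, r(-7, -7)) - L(-23) = √((-7)² + (-7)²) - (-64 - 1*(-23) + 2*(-23)²) = √(49 + 49) - (-64 + 23 + 2*529) = √98 - (-64 + 23 + 1058) = 7*√2 - 1*1017 = 7*√2 - 1017 = -1017 + 7*√2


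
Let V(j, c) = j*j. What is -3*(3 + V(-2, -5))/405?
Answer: -7/135 ≈ -0.051852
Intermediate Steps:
V(j, c) = j**2
-3*(3 + V(-2, -5))/405 = -3*(3 + (-2)**2)/405 = -3*(3 + 4)*(1/405) = -3*7*(1/405) = -21*1/405 = -7/135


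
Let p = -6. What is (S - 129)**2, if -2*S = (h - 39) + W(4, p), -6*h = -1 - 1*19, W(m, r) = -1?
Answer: 110224/9 ≈ 12247.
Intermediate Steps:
h = 10/3 (h = -(-1 - 1*19)/6 = -(-1 - 19)/6 = -1/6*(-20) = 10/3 ≈ 3.3333)
S = 55/3 (S = -((10/3 - 39) - 1)/2 = -(-107/3 - 1)/2 = -1/2*(-110/3) = 55/3 ≈ 18.333)
(S - 129)**2 = (55/3 - 129)**2 = (-332/3)**2 = 110224/9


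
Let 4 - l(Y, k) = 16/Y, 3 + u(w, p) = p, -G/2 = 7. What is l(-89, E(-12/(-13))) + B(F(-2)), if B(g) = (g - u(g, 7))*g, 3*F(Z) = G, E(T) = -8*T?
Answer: 35744/801 ≈ 44.624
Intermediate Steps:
G = -14 (G = -2*7 = -14)
u(w, p) = -3 + p
l(Y, k) = 4 - 16/Y
F(Z) = -14/3 (F(Z) = (1/3)*(-14) = -14/3)
B(g) = g*(-4 + g) (B(g) = (g - (-3 + 7))*g = (g - 1*4)*g = (g - 4)*g = (-4 + g)*g = g*(-4 + g))
l(-89, E(-12/(-13))) + B(F(-2)) = (4 - 16/(-89)) - 14*(-4 - 14/3)/3 = (4 - 16*(-1/89)) - 14/3*(-26/3) = (4 + 16/89) + 364/9 = 372/89 + 364/9 = 35744/801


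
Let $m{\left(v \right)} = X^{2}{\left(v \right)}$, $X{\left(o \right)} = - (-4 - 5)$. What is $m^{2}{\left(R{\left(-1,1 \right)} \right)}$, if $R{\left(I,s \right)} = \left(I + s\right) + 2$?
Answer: $6561$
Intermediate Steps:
$R{\left(I,s \right)} = 2 + I + s$
$X{\left(o \right)} = 9$ ($X{\left(o \right)} = \left(-1\right) \left(-9\right) = 9$)
$m{\left(v \right)} = 81$ ($m{\left(v \right)} = 9^{2} = 81$)
$m^{2}{\left(R{\left(-1,1 \right)} \right)} = 81^{2} = 6561$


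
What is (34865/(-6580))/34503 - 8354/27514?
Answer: -189756572357/624649626636 ≈ -0.30378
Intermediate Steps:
(34865/(-6580))/34503 - 8354/27514 = (34865*(-1/6580))*(1/34503) - 8354*1/27514 = -6973/1316*1/34503 - 4177/13757 = -6973/45405948 - 4177/13757 = -189756572357/624649626636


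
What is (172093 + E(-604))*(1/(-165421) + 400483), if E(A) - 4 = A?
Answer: 11361119427564606/165421 ≈ 6.8680e+10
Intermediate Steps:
E(A) = 4 + A
(172093 + E(-604))*(1/(-165421) + 400483) = (172093 + (4 - 604))*(1/(-165421) + 400483) = (172093 - 600)*(-1/165421 + 400483) = 171493*(66248298342/165421) = 11361119427564606/165421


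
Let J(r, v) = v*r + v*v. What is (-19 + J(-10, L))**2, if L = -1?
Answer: 64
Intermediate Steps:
J(r, v) = v**2 + r*v (J(r, v) = r*v + v**2 = v**2 + r*v)
(-19 + J(-10, L))**2 = (-19 - (-10 - 1))**2 = (-19 - 1*(-11))**2 = (-19 + 11)**2 = (-8)**2 = 64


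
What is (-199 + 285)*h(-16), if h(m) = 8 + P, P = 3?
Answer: 946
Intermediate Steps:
h(m) = 11 (h(m) = 8 + 3 = 11)
(-199 + 285)*h(-16) = (-199 + 285)*11 = 86*11 = 946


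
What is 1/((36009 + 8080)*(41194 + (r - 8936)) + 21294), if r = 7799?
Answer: 1/1766094367 ≈ 5.6622e-10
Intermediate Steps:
1/((36009 + 8080)*(41194 + (r - 8936)) + 21294) = 1/((36009 + 8080)*(41194 + (7799 - 8936)) + 21294) = 1/(44089*(41194 - 1137) + 21294) = 1/(44089*40057 + 21294) = 1/(1766073073 + 21294) = 1/1766094367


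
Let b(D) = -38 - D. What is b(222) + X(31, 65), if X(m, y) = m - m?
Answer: -260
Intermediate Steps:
X(m, y) = 0
b(222) + X(31, 65) = (-38 - 1*222) + 0 = (-38 - 222) + 0 = -260 + 0 = -260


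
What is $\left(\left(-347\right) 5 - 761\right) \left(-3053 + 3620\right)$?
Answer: $-1415232$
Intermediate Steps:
$\left(\left(-347\right) 5 - 761\right) \left(-3053 + 3620\right) = \left(-1735 - 761\right) 567 = \left(-2496\right) 567 = -1415232$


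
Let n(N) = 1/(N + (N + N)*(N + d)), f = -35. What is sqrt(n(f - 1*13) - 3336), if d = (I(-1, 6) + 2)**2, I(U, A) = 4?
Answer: I*sqrt(254123067)/276 ≈ 57.758*I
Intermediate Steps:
d = 36 (d = (4 + 2)**2 = 6**2 = 36)
n(N) = 1/(N + 2*N*(36 + N)) (n(N) = 1/(N + (N + N)*(N + 36)) = 1/(N + (2*N)*(36 + N)) = 1/(N + 2*N*(36 + N)))
sqrt(n(f - 1*13) - 3336) = sqrt(1/((-35 - 1*13)*(73 + 2*(-35 - 1*13))) - 3336) = sqrt(1/((-35 - 13)*(73 + 2*(-35 - 13))) - 3336) = sqrt(1/((-48)*(73 + 2*(-48))) - 3336) = sqrt(-1/(48*(73 - 96)) - 3336) = sqrt(-1/48/(-23) - 3336) = sqrt(-1/48*(-1/23) - 3336) = sqrt(1/1104 - 3336) = sqrt(-3682943/1104) = I*sqrt(254123067)/276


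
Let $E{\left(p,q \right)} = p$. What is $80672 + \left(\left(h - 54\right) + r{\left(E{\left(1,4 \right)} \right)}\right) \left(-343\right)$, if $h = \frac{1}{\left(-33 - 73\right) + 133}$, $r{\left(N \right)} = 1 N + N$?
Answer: $\frac{2659373}{27} \approx 98495.0$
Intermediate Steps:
$r{\left(N \right)} = 2 N$ ($r{\left(N \right)} = N + N = 2 N$)
$h = \frac{1}{27}$ ($h = \frac{1}{\left(-33 - 73\right) + 133} = \frac{1}{-106 + 133} = \frac{1}{27} \approx 0.037037$)
$80672 + \left(\left(h - 54\right) + r{\left(E{\left(1,4 \right)} \right)}\right) \left(-343\right) = 80672 + \left(\left(\frac{1}{27} - 54\right) + 2 \cdot 1\right) \left(-343\right) = 80672 + \left(- \frac{1457}{27} + 2\right) \left(-343\right) = 80672 - - \frac{481229}{27} = 80672 + \frac{481229}{27} = \frac{2659373}{27}$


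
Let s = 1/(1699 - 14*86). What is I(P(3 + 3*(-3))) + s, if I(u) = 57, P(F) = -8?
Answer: 28216/495 ≈ 57.002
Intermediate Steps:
s = 1/495 (s = 1/(1699 - 1204) = 1/495 ≈ 0.0020202)
I(P(3 + 3*(-3))) + s = 57 + 1/495 = 28216/495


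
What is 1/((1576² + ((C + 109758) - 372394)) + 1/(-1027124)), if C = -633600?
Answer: 1027124/1630600434959 ≈ 6.2991e-7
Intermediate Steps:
1/((1576² + ((C + 109758) - 372394)) + 1/(-1027124)) = 1/((1576² + ((-633600 + 109758) - 372394)) + 1/(-1027124)) = 1/((2483776 + (-523842 - 372394)) - 1/1027124) = 1/((2483776 - 896236) - 1/1027124) = 1/(1587540 - 1/1027124) = 1/(1630600434959/1027124) = 1027124/1630600434959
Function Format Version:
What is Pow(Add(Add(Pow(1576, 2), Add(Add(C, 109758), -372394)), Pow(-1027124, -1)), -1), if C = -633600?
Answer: Rational(1027124, 1630600434959) ≈ 6.2991e-7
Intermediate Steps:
Pow(Add(Add(Pow(1576, 2), Add(Add(C, 109758), -372394)), Pow(-1027124, -1)), -1) = Pow(Add(Add(Pow(1576, 2), Add(Add(-633600, 109758), -372394)), Pow(-1027124, -1)), -1) = Pow(Add(Add(2483776, Add(-523842, -372394)), Rational(-1, 1027124)), -1) = Pow(Add(Add(2483776, -896236), Rational(-1, 1027124)), -1) = Pow(Add(1587540, Rational(-1, 1027124)), -1) = Pow(Rational(1630600434959, 1027124), -1) = Rational(1027124, 1630600434959)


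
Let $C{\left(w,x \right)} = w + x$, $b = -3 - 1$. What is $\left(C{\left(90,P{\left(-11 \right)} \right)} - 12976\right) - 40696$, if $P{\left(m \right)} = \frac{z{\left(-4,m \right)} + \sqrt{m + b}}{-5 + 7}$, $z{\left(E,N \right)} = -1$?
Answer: $- \frac{107165}{2} + \frac{i \sqrt{15}}{2} \approx -53583.0 + 1.9365 i$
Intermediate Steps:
$b = -4$
$P{\left(m \right)} = - \frac{1}{2} + \frac{\sqrt{-4 + m}}{2}$ ($P{\left(m \right)} = \frac{-1 + \sqrt{m - 4}}{-5 + 7} = \frac{-1 + \sqrt{-4 + m}}{2} = \left(-1 + \sqrt{-4 + m}\right) \frac{1}{2} = - \frac{1}{2} + \frac{\sqrt{-4 + m}}{2}$)
$\left(C{\left(90,P{\left(-11 \right)} \right)} - 12976\right) - 40696 = \left(\left(90 - \left(\frac{1}{2} - \frac{\sqrt{-4 - 11}}{2}\right)\right) - 12976\right) - 40696 = \left(\left(90 - \left(\frac{1}{2} - \frac{\sqrt{-15}}{2}\right)\right) - 12976\right) - 40696 = \left(\left(90 - \left(\frac{1}{2} - \frac{i \sqrt{15}}{2}\right)\right) - 12976\right) - 40696 = \left(\left(\frac{179}{2} + \frac{i \sqrt{15}}{2}\right) - 12976\right) - 40696 = \left(- \frac{25773}{2} + \frac{i \sqrt{15}}{2}\right) - 40696 = - \frac{107165}{2} + \frac{i \sqrt{15}}{2}$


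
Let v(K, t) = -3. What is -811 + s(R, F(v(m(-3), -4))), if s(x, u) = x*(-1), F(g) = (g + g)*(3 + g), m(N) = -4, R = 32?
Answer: -843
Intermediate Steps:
F(g) = 2*g*(3 + g) (F(g) = (2*g)*(3 + g) = 2*g*(3 + g))
s(x, u) = -x
-811 + s(R, F(v(m(-3), -4))) = -811 - 1*32 = -811 - 32 = -843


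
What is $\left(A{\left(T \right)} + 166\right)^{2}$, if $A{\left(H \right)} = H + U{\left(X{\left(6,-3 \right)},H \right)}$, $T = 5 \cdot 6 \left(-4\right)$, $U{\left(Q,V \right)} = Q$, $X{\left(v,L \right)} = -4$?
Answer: $1764$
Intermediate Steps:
$T = -120$ ($T = 30 \left(-4\right) = -120$)
$A{\left(H \right)} = -4 + H$ ($A{\left(H \right)} = H - 4 = -4 + H$)
$\left(A{\left(T \right)} + 166\right)^{2} = \left(\left(-4 - 120\right) + 166\right)^{2} = \left(-124 + 166\right)^{2} = 42^{2} = 1764$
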